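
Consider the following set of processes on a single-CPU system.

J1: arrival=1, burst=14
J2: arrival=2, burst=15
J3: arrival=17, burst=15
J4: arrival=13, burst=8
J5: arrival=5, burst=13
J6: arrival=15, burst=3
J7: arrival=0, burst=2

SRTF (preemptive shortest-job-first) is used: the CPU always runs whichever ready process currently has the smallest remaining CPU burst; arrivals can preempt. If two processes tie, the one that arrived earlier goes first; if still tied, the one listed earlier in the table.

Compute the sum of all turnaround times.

Timeline: | J7 0-2 | J1 2-16 | J6 16-19 | J4 19-27 | J5 27-40 | J2 40-55 | J3 55-70 |
Completion: J1=16  J2=55  J3=70  J4=27  J5=40  J6=19  J7=2
Turnaround = completion − arrival: J1=15, J2=53, J3=53, J4=14, J5=35, J6=4, J7=2
Total turnaround = 15 + 53 + 53 + 14 + 35 + 4 + 2 = 176

176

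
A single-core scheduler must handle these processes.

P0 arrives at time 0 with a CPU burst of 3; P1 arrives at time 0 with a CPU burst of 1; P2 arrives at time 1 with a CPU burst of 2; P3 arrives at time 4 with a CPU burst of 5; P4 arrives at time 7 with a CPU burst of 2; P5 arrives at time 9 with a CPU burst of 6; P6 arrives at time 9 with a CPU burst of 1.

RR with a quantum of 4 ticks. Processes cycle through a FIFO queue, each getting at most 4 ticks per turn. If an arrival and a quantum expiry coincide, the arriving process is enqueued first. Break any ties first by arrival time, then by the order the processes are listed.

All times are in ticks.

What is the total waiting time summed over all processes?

Schedule: | P0 0-3 | P1 3-4 | P2 4-6 | P3 6-10 | P4 10-12 | P5 12-16 | P6 16-17 | P3 17-18 | P5 18-20 |
Completion: P0=3  P1=4  P2=6  P3=18  P4=12  P5=20  P6=17
Turnaround (C−A): P0=3  P1=4  P2=5  P3=14  P4=5  P5=11  P6=8
Waiting = turnaround − burst: P0=0, P1=3, P2=3, P3=9, P4=3, P5=5, P6=7
Total waiting = 0 + 3 + 3 + 9 + 3 + 5 + 7 = 30

30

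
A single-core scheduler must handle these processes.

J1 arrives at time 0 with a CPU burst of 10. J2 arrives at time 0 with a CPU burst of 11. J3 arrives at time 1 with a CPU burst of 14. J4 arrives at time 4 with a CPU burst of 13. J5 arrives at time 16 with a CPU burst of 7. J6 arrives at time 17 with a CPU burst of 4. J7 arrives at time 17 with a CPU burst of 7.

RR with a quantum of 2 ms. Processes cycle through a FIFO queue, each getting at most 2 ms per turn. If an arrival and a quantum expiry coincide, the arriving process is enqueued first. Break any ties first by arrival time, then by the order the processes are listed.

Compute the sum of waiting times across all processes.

Gantt: | J1 0-2 | J2 2-4 | J3 4-6 | J1 6-8 | J4 8-10 | J2 10-12 | J3 12-14 | J1 14-16 | J4 16-18 | J2 18-20 | J3 20-22 | J5 22-24 | J1 24-26 | J6 26-28 | J7 28-30 | J4 30-32 | J2 32-34 | J3 34-36 | J5 36-38 | J1 38-40 | J6 40-42 | J7 42-44 | J4 44-46 | J2 46-48 | J3 48-50 | J5 50-52 | J7 52-54 | J4 54-56 | J2 56-57 | J3 57-59 | J5 59-60 | J7 60-61 | J4 61-63 | J3 63-65 | J4 65-66 |
Completion: J1=40  J2=57  J3=65  J4=66  J5=60  J6=42  J7=61
Waiting = turnaround − burst: J1=30, J2=46, J3=50, J4=49, J5=37, J6=21, J7=37
Total waiting = 30 + 46 + 50 + 49 + 37 + 21 + 37 = 270

270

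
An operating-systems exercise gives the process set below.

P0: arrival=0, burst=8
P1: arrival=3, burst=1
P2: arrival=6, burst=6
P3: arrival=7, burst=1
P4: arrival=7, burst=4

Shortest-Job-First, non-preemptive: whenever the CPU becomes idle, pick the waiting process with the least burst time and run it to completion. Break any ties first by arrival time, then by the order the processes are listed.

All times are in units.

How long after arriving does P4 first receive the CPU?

3

Schedule: | P0 0-8 | P1 8-9 | P3 9-10 | P4 10-14 | P2 14-20 |
Completion: P0=8  P1=9  P2=20  P3=10  P4=14
Response(P4) = first start − arrival = 10 − 7 = 3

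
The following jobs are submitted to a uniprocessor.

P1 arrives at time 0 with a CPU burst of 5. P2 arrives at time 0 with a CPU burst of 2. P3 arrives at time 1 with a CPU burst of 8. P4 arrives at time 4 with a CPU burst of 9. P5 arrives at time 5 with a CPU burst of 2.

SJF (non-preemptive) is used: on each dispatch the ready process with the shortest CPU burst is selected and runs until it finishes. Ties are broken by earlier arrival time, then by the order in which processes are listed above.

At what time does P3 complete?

17

Gantt: | P2 0-2 | P1 2-7 | P5 7-9 | P3 9-17 | P4 17-26 |
Completion: P1=7  P2=2  P3=17  P4=26  P5=9
Turnaround (C−A): P1=7  P2=2  P3=16  P4=22  P5=4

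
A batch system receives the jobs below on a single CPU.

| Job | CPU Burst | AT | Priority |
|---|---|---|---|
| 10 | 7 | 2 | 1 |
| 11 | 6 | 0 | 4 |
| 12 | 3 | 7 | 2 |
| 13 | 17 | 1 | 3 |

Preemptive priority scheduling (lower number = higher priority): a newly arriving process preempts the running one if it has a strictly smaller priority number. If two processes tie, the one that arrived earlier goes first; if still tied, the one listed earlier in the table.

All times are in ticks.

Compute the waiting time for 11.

Gantt: | 11 0-1 | 13 1-2 | 10 2-9 | 12 9-12 | 13 12-28 | 11 28-33 |
Completion: 10=9  11=33  12=12  13=28
Waiting(11) = turnaround − burst = 33 − 6 = 27

27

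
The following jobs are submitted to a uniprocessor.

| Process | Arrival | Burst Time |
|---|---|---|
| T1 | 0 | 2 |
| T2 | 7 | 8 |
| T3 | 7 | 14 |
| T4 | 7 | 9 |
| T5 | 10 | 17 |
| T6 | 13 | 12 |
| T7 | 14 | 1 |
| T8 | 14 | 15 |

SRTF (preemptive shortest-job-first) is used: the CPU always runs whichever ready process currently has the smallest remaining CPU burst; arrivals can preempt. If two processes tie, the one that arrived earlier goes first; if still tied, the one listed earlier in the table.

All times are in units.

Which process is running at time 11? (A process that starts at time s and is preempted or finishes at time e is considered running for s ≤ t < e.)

T2

Gantt: | T1 0-2 | idle 2-7 | T2 7-15 | T7 15-16 | T4 16-25 | T6 25-37 | T3 37-51 | T8 51-66 | T5 66-83 |
Completion: T1=2  T2=15  T3=51  T4=25  T5=83  T6=37  T7=16  T8=66
Turnaround (C−A): T1=2  T2=8  T3=44  T4=18  T5=73  T6=24  T7=2  T8=52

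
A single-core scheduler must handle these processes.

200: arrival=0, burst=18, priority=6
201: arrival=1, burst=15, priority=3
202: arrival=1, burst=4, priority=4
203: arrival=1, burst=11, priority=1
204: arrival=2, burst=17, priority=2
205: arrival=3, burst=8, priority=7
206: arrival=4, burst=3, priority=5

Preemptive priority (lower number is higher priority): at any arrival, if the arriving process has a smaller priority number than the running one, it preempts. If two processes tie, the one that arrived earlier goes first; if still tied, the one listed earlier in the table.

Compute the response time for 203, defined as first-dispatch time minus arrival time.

0

Gantt: | 200 0-1 | 203 1-12 | 204 12-29 | 201 29-44 | 202 44-48 | 206 48-51 | 200 51-68 | 205 68-76 |
Completion: 200=68  201=44  202=48  203=12  204=29  205=76  206=51
Response(203) = first start − arrival = 1 − 1 = 0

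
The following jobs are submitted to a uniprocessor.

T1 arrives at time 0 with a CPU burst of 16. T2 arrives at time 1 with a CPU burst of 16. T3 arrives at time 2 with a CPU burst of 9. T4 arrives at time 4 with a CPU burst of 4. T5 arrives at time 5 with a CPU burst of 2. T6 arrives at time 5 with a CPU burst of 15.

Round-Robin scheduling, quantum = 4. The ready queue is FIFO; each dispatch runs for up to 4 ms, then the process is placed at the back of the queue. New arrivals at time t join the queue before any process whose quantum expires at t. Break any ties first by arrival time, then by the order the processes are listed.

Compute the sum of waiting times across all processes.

Timeline: | T1 0-4 | T2 4-8 | T3 8-12 | T4 12-16 | T1 16-20 | T5 20-22 | T6 22-26 | T2 26-30 | T3 30-34 | T1 34-38 | T6 38-42 | T2 42-46 | T3 46-47 | T1 47-51 | T6 51-55 | T2 55-59 | T6 59-62 |
Completion: T1=51  T2=59  T3=47  T4=16  T5=22  T6=62
Turnaround (C−A): T1=51  T2=58  T3=45  T4=12  T5=17  T6=57
Waiting = turnaround − burst: T1=35, T2=42, T3=36, T4=8, T5=15, T6=42
Total waiting = 35 + 42 + 36 + 8 + 15 + 42 = 178

178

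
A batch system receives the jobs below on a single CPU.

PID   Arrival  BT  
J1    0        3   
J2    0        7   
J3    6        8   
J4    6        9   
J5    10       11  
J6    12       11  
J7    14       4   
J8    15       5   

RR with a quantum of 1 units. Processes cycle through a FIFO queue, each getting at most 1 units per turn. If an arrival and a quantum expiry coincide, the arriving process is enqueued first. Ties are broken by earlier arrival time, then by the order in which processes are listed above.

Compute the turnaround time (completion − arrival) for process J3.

Timeline: | J1 0-1 | J2 1-2 | J1 2-3 | J2 3-4 | J1 4-5 | J2 5-6 | J3 6-7 | J4 7-8 | J2 8-9 | J3 9-10 | J4 10-11 | J2 11-12 | J5 12-13 | J3 13-14 | J4 14-15 | J6 15-16 | J2 16-17 | J5 17-18 | J7 18-19 | J3 19-20 | J8 20-21 | J4 21-22 | J6 22-23 | J2 23-24 | J5 24-25 | J7 25-26 | J3 26-27 | J8 27-28 | J4 28-29 | J6 29-30 | J5 30-31 | J7 31-32 | J3 32-33 | J8 33-34 | J4 34-35 | J6 35-36 | J5 36-37 | J7 37-38 | J3 38-39 | J8 39-40 | J4 40-41 | J6 41-42 | J5 42-43 | J3 43-44 | J8 44-45 | J4 45-46 | J6 46-47 | J5 47-48 | J4 48-49 | J6 49-50 | J5 50-51 | J6 51-52 | J5 52-53 | J6 53-54 | J5 54-55 | J6 55-56 | J5 56-57 | J6 57-58 |
Completion: J1=5  J2=24  J3=44  J4=49  J5=57  J6=58  J7=38  J8=45
Turnaround (C−A): J1=5  J2=24  J3=38  J4=43  J5=47  J6=46  J7=24  J8=30
Turnaround(J3) = completion − arrival = 44 − 6 = 38

38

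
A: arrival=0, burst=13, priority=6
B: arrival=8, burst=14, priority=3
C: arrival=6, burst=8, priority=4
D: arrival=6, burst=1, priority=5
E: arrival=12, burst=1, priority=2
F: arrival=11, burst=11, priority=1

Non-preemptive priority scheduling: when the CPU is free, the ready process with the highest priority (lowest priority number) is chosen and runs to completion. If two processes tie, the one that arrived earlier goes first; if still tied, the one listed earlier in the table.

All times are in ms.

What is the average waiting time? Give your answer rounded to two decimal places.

17.50

Gantt: | A 0-13 | F 13-24 | E 24-25 | B 25-39 | C 39-47 | D 47-48 |
Completion: A=13  B=39  C=47  D=48  E=25  F=24
Turnaround (C−A): A=13  B=31  C=41  D=42  E=13  F=13
Waiting times: A=0, B=17, C=33, D=41, E=12, F=2
Average waiting = (0+17+33+41+12+2) / 6 = 105/6 = 17.50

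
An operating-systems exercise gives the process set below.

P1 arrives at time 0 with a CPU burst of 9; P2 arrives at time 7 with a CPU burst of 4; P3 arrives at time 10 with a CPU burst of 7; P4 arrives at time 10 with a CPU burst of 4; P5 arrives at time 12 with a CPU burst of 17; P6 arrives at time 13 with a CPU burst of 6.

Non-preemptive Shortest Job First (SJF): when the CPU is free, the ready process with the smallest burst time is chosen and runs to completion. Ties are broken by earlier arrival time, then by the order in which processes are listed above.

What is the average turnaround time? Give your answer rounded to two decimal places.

Timeline: | P1 0-9 | P2 9-13 | P4 13-17 | P6 17-23 | P3 23-30 | P5 30-47 |
Completion: P1=9  P2=13  P3=30  P4=17  P5=47  P6=23
Turnaround (C−A): P1=9  P2=6  P3=20  P4=7  P5=35  P6=10
Turnaround times: P1=9, P2=6, P3=20, P4=7, P5=35, P6=10
Average turnaround = (9+6+20+7+35+10) / 6 = 87/6 = 14.50

14.50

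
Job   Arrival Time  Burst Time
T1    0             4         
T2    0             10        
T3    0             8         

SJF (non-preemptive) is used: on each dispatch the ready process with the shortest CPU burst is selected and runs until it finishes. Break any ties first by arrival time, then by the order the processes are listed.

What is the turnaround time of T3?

12

Timeline: | T1 0-4 | T3 4-12 | T2 12-22 |
Completion: T1=4  T2=22  T3=12
Turnaround(T3) = completion − arrival = 12 − 0 = 12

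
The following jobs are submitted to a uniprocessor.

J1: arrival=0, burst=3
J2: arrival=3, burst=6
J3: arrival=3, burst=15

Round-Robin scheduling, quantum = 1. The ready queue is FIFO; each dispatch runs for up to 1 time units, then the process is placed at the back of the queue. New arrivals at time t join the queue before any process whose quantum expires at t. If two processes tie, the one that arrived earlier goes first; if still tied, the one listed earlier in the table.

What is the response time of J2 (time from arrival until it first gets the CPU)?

0

Gantt: | J1 0-3 | J2 3-4 | J3 4-5 | J2 5-6 | J3 6-7 | J2 7-8 | J3 8-9 | J2 9-10 | J3 10-11 | J2 11-12 | J3 12-13 | J2 13-14 | J3 14-24 |
Completion: J1=3  J2=14  J3=24
Turnaround (C−A): J1=3  J2=11  J3=21
Response(J2) = first start − arrival = 3 − 3 = 0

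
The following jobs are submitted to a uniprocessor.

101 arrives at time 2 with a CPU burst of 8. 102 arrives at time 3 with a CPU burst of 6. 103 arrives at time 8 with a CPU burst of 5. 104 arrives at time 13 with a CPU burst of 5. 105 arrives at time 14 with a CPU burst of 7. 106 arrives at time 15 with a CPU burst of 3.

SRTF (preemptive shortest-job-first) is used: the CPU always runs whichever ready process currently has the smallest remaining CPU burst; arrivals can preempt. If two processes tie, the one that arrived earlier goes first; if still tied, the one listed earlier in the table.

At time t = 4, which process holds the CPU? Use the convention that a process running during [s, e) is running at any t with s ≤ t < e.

102

Schedule: | idle 0-2 | 101 2-3 | 102 3-9 | 103 9-14 | 104 14-15 | 106 15-18 | 104 18-22 | 101 22-29 | 105 29-36 |
Completion: 101=29  102=9  103=14  104=22  105=36  106=18
Turnaround (C−A): 101=27  102=6  103=6  104=9  105=22  106=3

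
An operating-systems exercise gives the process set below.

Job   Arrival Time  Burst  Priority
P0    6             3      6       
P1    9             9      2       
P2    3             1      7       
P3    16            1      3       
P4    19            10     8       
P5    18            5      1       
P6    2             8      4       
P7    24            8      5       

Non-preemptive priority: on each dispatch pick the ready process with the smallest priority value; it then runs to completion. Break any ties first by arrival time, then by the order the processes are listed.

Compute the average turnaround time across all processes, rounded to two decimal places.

Timeline: | idle 0-2 | P6 2-10 | P1 10-19 | P5 19-24 | P3 24-25 | P7 25-33 | P0 33-36 | P2 36-37 | P4 37-47 |
Completion: P0=36  P1=19  P2=37  P3=25  P4=47  P5=24  P6=10  P7=33
Turnaround (C−A): P0=30  P1=10  P2=34  P3=9  P4=28  P5=6  P6=8  P7=9
Turnaround times: P0=30, P1=10, P2=34, P3=9, P4=28, P5=6, P6=8, P7=9
Average turnaround = (30+10+34+9+28+6+8+9) / 8 = 134/8 = 16.75

16.75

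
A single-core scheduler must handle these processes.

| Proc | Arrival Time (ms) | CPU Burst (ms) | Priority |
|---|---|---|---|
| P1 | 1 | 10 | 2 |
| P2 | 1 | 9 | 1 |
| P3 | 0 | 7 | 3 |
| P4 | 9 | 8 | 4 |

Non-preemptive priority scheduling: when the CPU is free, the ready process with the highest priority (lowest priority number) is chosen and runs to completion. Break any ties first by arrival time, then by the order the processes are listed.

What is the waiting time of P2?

6

Gantt: | P3 0-7 | P2 7-16 | P1 16-26 | P4 26-34 |
Completion: P1=26  P2=16  P3=7  P4=34
Turnaround (C−A): P1=25  P2=15  P3=7  P4=25
Waiting(P2) = turnaround − burst = 15 − 9 = 6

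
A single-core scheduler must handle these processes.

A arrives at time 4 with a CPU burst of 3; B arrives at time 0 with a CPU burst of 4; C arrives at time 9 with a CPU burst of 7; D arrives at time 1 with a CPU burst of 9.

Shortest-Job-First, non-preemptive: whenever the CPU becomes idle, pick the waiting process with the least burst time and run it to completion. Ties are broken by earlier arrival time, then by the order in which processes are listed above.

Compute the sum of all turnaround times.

36

Gantt: | B 0-4 | A 4-7 | D 7-16 | C 16-23 |
Completion: A=7  B=4  C=23  D=16
Turnaround (C−A): A=3  B=4  C=14  D=15
Turnaround = completion − arrival: A=3, B=4, C=14, D=15
Total turnaround = 3 + 4 + 14 + 15 = 36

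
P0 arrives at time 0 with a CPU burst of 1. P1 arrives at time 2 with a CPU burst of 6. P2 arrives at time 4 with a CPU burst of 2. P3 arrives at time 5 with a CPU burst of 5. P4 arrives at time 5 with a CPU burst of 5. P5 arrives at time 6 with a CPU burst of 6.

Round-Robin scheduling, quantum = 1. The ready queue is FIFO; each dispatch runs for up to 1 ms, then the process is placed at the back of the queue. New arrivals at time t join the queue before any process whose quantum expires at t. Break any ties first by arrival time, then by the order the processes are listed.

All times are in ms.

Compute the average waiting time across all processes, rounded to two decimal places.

Gantt: | P0 0-1 | idle 1-2 | P1 2-4 | P2 4-5 | P1 5-6 | P3 6-7 | P4 7-8 | P2 8-9 | P5 9-10 | P1 10-11 | P3 11-12 | P4 12-13 | P5 13-14 | P1 14-15 | P3 15-16 | P4 16-17 | P5 17-18 | P1 18-19 | P3 19-20 | P4 20-21 | P5 21-22 | P3 22-23 | P4 23-24 | P5 24-26 |
Completion: P0=1  P1=19  P2=9  P3=23  P4=24  P5=26
Turnaround (C−A): P0=1  P1=17  P2=5  P3=18  P4=19  P5=20
Waiting times: P0=0, P1=11, P2=3, P3=13, P4=14, P5=14
Average waiting = (0+11+3+13+14+14) / 6 = 55/6 = 9.17

9.17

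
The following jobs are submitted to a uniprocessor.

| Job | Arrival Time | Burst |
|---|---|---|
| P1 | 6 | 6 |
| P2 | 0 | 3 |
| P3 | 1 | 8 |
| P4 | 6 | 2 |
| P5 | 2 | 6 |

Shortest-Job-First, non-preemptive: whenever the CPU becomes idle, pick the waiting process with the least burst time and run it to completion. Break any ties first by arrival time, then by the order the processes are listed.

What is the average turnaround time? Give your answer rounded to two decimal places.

Gantt: | P2 0-3 | P5 3-9 | P4 9-11 | P1 11-17 | P3 17-25 |
Completion: P1=17  P2=3  P3=25  P4=11  P5=9
Turnaround times: P1=11, P2=3, P3=24, P4=5, P5=7
Average turnaround = (11+3+24+5+7) / 5 = 50/5 = 10.00

10.00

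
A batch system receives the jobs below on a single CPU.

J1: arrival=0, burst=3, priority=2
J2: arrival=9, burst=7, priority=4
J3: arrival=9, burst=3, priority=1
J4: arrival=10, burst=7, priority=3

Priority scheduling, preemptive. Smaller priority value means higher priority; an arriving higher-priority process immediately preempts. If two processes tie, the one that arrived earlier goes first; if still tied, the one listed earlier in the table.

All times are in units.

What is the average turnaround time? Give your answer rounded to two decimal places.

8.00

Schedule: | J1 0-3 | idle 3-9 | J3 9-12 | J4 12-19 | J2 19-26 |
Completion: J1=3  J2=26  J3=12  J4=19
Turnaround (C−A): J1=3  J2=17  J3=3  J4=9
Turnaround times: J1=3, J2=17, J3=3, J4=9
Average turnaround = (3+17+3+9) / 4 = 32/4 = 8.00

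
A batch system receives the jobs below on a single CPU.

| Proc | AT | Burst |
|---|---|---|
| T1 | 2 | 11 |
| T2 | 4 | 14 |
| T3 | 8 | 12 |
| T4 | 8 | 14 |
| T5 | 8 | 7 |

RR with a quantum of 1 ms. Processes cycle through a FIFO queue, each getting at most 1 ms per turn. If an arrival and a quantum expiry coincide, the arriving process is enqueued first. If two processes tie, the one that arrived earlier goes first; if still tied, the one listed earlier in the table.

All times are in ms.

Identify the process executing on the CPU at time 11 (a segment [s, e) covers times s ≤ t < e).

T5

Timeline: | idle 0-2 | T1 2-4 | T2 4-5 | T1 5-6 | T2 6-7 | T1 7-8 | T2 8-9 | T3 9-10 | T4 10-11 | T5 11-12 | T1 12-13 | T2 13-14 | T3 14-15 | T4 15-16 | T5 16-17 | T1 17-18 | T2 18-19 | T3 19-20 | T4 20-21 | T5 21-22 | T1 22-23 | T2 23-24 | T3 24-25 | T4 25-26 | T5 26-27 | T1 27-28 | T2 28-29 | T3 29-30 | T4 30-31 | T5 31-32 | T1 32-33 | T2 33-34 | T3 34-35 | T4 35-36 | T5 36-37 | T1 37-38 | T2 38-39 | T3 39-40 | T4 40-41 | T5 41-42 | T1 42-43 | T2 43-44 | T3 44-45 | T4 45-46 | T2 46-47 | T3 47-48 | T4 48-49 | T2 49-50 | T3 50-51 | T4 51-52 | T2 52-53 | T3 53-54 | T4 54-55 | T2 55-56 | T3 56-57 | T4 57-60 |
Completion: T1=43  T2=56  T3=57  T4=60  T5=42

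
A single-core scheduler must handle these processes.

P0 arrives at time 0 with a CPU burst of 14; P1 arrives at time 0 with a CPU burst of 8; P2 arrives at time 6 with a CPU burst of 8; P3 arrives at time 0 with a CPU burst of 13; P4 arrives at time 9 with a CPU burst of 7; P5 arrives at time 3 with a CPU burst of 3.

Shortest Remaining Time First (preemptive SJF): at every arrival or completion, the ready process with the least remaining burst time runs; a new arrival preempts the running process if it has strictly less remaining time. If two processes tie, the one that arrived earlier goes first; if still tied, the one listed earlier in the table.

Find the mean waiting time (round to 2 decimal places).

Timeline: | P1 0-3 | P5 3-6 | P1 6-11 | P4 11-18 | P2 18-26 | P3 26-39 | P0 39-53 |
Completion: P0=53  P1=11  P2=26  P3=39  P4=18  P5=6
Waiting times: P0=39, P1=3, P2=12, P3=26, P4=2, P5=0
Average waiting = (39+3+12+26+2+0) / 6 = 82/6 = 13.67

13.67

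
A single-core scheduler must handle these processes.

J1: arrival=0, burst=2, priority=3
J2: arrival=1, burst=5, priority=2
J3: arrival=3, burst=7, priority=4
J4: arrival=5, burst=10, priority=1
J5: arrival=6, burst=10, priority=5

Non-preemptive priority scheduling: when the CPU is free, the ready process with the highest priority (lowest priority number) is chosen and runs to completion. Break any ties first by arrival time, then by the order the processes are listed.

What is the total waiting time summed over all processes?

35

Schedule: | J1 0-2 | J2 2-7 | J4 7-17 | J3 17-24 | J5 24-34 |
Completion: J1=2  J2=7  J3=24  J4=17  J5=34
Waiting = turnaround − burst: J1=0, J2=1, J3=14, J4=2, J5=18
Total waiting = 0 + 1 + 14 + 2 + 18 = 35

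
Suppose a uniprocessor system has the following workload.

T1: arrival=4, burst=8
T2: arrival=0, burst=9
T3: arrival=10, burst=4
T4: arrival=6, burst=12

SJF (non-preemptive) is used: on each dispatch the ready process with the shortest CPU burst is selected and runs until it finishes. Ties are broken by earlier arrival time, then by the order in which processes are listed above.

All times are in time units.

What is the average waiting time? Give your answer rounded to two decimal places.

6.75

Timeline: | T2 0-9 | T1 9-17 | T3 17-21 | T4 21-33 |
Completion: T1=17  T2=9  T3=21  T4=33
Turnaround (C−A): T1=13  T2=9  T3=11  T4=27
Waiting times: T1=5, T2=0, T3=7, T4=15
Average waiting = (5+0+7+15) / 4 = 27/4 = 6.75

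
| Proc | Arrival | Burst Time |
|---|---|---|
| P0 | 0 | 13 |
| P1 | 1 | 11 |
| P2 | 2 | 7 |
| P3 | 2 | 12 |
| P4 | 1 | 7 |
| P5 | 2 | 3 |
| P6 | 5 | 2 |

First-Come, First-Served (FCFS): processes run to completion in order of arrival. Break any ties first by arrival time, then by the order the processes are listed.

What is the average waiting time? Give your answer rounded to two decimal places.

Gantt: | P0 0-13 | P1 13-24 | P4 24-31 | P2 31-38 | P3 38-50 | P5 50-53 | P6 53-55 |
Completion: P0=13  P1=24  P2=38  P3=50  P4=31  P5=53  P6=55
Turnaround (C−A): P0=13  P1=23  P2=36  P3=48  P4=30  P5=51  P6=50
Waiting times: P0=0, P1=12, P2=29, P3=36, P4=23, P5=48, P6=48
Average waiting = (0+12+29+36+23+48+48) / 7 = 196/7 = 28.00

28.00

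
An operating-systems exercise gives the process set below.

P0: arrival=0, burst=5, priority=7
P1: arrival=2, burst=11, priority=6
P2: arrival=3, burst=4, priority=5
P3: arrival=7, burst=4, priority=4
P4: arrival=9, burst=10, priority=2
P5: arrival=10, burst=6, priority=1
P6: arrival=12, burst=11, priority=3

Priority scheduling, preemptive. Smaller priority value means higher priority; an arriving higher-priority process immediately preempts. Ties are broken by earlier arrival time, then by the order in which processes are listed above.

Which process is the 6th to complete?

P1

Gantt: | P0 0-2 | P1 2-3 | P2 3-7 | P3 7-9 | P4 9-10 | P5 10-16 | P4 16-25 | P6 25-36 | P3 36-38 | P1 38-48 | P0 48-51 |
Completion: P0=51  P1=48  P2=7  P3=38  P4=25  P5=16  P6=36
Finish order: P2 → P5 → P4 → P6 → P3 → P1 → P0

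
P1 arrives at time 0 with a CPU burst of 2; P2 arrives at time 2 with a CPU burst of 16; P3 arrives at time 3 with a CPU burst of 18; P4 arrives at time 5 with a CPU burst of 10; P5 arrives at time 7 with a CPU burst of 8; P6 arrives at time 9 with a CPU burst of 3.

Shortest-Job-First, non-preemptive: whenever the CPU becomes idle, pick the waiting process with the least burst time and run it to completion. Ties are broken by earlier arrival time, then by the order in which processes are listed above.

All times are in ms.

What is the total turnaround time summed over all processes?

140

Gantt: | P1 0-2 | P2 2-18 | P6 18-21 | P5 21-29 | P4 29-39 | P3 39-57 |
Completion: P1=2  P2=18  P3=57  P4=39  P5=29  P6=21
Turnaround = completion − arrival: P1=2, P2=16, P3=54, P4=34, P5=22, P6=12
Total turnaround = 2 + 16 + 54 + 34 + 22 + 12 = 140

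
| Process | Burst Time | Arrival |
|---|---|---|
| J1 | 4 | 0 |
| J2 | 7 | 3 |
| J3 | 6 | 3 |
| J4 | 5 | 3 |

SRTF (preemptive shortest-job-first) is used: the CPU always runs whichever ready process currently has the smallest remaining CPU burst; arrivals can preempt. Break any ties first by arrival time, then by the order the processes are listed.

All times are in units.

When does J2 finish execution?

Schedule: | J1 0-4 | J4 4-9 | J3 9-15 | J2 15-22 |
Completion: J1=4  J2=22  J3=15  J4=9

22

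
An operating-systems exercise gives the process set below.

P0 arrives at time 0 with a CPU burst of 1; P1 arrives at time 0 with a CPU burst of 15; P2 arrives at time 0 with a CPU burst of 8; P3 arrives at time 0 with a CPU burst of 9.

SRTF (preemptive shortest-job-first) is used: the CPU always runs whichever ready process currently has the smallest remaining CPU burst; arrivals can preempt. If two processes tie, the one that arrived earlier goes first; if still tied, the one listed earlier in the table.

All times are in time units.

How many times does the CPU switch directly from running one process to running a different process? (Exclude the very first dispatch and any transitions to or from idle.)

3

Schedule: | P0 0-1 | P2 1-9 | P3 9-18 | P1 18-33 |
Completion: P0=1  P1=33  P2=9  P3=18
Turnaround (C−A): P0=1  P1=33  P2=9  P3=18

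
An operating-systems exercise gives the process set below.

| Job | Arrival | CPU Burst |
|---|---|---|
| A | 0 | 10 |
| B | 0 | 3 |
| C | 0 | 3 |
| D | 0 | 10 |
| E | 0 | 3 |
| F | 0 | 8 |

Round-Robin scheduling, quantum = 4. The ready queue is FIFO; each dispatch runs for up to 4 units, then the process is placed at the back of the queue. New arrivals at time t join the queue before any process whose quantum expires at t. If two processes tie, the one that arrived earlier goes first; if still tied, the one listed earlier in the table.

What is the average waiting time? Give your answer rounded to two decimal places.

17.00

Schedule: | A 0-4 | B 4-7 | C 7-10 | D 10-14 | E 14-17 | F 17-21 | A 21-25 | D 25-29 | F 29-33 | A 33-35 | D 35-37 |
Completion: A=35  B=7  C=10  D=37  E=17  F=33
Turnaround (C−A): A=35  B=7  C=10  D=37  E=17  F=33
Waiting times: A=25, B=4, C=7, D=27, E=14, F=25
Average waiting = (25+4+7+27+14+25) / 6 = 102/6 = 17.00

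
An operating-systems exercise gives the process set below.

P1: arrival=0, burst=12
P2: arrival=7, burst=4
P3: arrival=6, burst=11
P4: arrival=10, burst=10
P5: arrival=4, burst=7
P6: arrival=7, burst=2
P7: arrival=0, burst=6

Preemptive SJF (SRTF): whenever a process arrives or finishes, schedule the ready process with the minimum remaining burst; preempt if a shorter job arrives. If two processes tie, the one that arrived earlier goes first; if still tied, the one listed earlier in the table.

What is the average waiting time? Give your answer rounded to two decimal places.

Gantt: | P7 0-6 | P5 6-7 | P6 7-9 | P2 9-13 | P5 13-19 | P4 19-29 | P3 29-40 | P1 40-52 |
Completion: P1=52  P2=13  P3=40  P4=29  P5=19  P6=9  P7=6
Waiting times: P1=40, P2=2, P3=23, P4=9, P5=8, P6=0, P7=0
Average waiting = (40+2+23+9+8+0+0) / 7 = 82/7 = 11.71

11.71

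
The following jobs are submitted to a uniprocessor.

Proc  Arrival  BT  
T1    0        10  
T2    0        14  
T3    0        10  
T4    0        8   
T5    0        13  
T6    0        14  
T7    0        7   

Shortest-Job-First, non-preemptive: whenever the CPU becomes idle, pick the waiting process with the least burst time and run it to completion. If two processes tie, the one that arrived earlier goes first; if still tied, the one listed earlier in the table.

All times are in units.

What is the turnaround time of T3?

35

Gantt: | T7 0-7 | T4 7-15 | T1 15-25 | T3 25-35 | T5 35-48 | T2 48-62 | T6 62-76 |
Completion: T1=25  T2=62  T3=35  T4=15  T5=48  T6=76  T7=7
Turnaround(T3) = completion − arrival = 35 − 0 = 35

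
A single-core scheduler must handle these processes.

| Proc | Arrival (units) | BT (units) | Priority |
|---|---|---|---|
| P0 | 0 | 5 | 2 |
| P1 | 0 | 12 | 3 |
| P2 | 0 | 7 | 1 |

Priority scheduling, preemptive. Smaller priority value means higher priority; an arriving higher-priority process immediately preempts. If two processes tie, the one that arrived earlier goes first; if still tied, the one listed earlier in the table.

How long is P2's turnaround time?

Timeline: | P2 0-7 | P0 7-12 | P1 12-24 |
Completion: P0=12  P1=24  P2=7
Turnaround (C−A): P0=12  P1=24  P2=7
Turnaround(P2) = completion − arrival = 7 − 0 = 7

7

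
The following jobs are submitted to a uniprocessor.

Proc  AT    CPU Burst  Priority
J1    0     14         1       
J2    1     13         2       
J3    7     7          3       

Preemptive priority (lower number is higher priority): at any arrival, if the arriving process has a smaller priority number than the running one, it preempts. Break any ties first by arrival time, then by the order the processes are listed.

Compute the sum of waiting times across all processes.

Schedule: | J1 0-14 | J2 14-27 | J3 27-34 |
Completion: J1=14  J2=27  J3=34
Turnaround (C−A): J1=14  J2=26  J3=27
Waiting = turnaround − burst: J1=0, J2=13, J3=20
Total waiting = 0 + 13 + 20 = 33

33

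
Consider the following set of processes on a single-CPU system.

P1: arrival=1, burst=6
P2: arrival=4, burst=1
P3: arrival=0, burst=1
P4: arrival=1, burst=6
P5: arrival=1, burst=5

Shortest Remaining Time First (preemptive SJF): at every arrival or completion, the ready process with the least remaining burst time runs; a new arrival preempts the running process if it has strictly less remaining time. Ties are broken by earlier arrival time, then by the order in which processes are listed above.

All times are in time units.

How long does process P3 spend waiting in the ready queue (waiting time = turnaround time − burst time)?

Schedule: | P3 0-1 | P5 1-4 | P2 4-5 | P5 5-7 | P1 7-13 | P4 13-19 |
Completion: P1=13  P2=5  P3=1  P4=19  P5=7
Turnaround (C−A): P1=12  P2=1  P3=1  P4=18  P5=6
Waiting(P3) = turnaround − burst = 1 − 1 = 0

0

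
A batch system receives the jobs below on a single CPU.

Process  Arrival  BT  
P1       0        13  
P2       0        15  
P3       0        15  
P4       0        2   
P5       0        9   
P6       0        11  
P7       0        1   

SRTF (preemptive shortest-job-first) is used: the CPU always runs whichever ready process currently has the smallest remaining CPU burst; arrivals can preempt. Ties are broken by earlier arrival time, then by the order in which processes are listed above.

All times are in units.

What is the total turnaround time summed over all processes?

Timeline: | P7 0-1 | P4 1-3 | P5 3-12 | P6 12-23 | P1 23-36 | P2 36-51 | P3 51-66 |
Completion: P1=36  P2=51  P3=66  P4=3  P5=12  P6=23  P7=1
Turnaround (C−A): P1=36  P2=51  P3=66  P4=3  P5=12  P6=23  P7=1
Turnaround = completion − arrival: P1=36, P2=51, P3=66, P4=3, P5=12, P6=23, P7=1
Total turnaround = 36 + 51 + 66 + 3 + 12 + 23 + 1 = 192

192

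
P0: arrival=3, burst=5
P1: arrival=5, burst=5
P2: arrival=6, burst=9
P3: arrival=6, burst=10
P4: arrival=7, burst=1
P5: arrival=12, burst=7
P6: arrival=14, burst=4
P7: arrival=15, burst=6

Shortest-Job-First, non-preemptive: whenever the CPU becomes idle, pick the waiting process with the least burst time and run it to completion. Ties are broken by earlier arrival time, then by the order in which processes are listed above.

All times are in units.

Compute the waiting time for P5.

Timeline: | idle 0-3 | P0 3-8 | P4 8-9 | P1 9-14 | P6 14-18 | P7 18-24 | P5 24-31 | P2 31-40 | P3 40-50 |
Completion: P0=8  P1=14  P2=40  P3=50  P4=9  P5=31  P6=18  P7=24
Turnaround (C−A): P0=5  P1=9  P2=34  P3=44  P4=2  P5=19  P6=4  P7=9
Waiting(P5) = turnaround − burst = 19 − 7 = 12

12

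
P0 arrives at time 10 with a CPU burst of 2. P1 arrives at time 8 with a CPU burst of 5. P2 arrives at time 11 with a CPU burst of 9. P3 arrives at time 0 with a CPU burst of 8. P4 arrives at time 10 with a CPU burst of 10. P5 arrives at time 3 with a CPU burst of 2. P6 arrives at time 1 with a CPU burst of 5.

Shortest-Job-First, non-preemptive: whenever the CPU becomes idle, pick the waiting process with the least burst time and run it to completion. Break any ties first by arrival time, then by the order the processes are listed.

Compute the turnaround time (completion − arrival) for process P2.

Schedule: | P3 0-8 | P5 8-10 | P0 10-12 | P6 12-17 | P1 17-22 | P2 22-31 | P4 31-41 |
Completion: P0=12  P1=22  P2=31  P3=8  P4=41  P5=10  P6=17
Turnaround(P2) = completion − arrival = 31 − 11 = 20

20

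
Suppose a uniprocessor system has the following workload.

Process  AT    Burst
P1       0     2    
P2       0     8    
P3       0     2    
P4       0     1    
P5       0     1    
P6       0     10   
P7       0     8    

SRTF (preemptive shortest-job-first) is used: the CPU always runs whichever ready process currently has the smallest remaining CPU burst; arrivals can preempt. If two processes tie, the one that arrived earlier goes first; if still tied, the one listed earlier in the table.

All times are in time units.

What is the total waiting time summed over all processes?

49

Schedule: | P4 0-1 | P5 1-2 | P1 2-4 | P3 4-6 | P2 6-14 | P7 14-22 | P6 22-32 |
Completion: P1=4  P2=14  P3=6  P4=1  P5=2  P6=32  P7=22
Turnaround (C−A): P1=4  P2=14  P3=6  P4=1  P5=2  P6=32  P7=22
Waiting = turnaround − burst: P1=2, P2=6, P3=4, P4=0, P5=1, P6=22, P7=14
Total waiting = 2 + 6 + 4 + 0 + 1 + 22 + 14 = 49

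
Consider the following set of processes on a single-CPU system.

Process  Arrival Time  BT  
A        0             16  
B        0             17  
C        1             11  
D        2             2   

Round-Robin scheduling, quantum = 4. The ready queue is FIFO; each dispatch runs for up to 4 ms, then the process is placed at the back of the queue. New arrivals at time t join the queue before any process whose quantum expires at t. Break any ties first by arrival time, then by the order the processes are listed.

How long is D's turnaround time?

Schedule: | A 0-4 | B 4-8 | C 8-12 | D 12-14 | A 14-18 | B 18-22 | C 22-26 | A 26-30 | B 30-34 | C 34-37 | A 37-41 | B 41-46 |
Completion: A=41  B=46  C=37  D=14
Turnaround(D) = completion − arrival = 14 − 2 = 12

12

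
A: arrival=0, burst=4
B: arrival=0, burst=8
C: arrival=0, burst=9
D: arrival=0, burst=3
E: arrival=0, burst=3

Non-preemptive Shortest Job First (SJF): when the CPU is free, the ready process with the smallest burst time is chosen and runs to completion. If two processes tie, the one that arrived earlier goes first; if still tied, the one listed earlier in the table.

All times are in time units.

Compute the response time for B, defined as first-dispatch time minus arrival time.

10

Schedule: | D 0-3 | E 3-6 | A 6-10 | B 10-18 | C 18-27 |
Completion: A=10  B=18  C=27  D=3  E=6
Turnaround (C−A): A=10  B=18  C=27  D=3  E=6
Response(B) = first start − arrival = 10 − 0 = 10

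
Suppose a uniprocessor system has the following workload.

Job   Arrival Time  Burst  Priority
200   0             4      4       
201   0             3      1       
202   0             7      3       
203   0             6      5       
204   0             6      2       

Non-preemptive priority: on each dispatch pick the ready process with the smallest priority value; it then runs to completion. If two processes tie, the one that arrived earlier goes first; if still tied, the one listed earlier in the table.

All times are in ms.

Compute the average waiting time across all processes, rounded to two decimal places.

Gantt: | 201 0-3 | 204 3-9 | 202 9-16 | 200 16-20 | 203 20-26 |
Completion: 200=20  201=3  202=16  203=26  204=9
Waiting times: 200=16, 201=0, 202=9, 203=20, 204=3
Average waiting = (16+0+9+20+3) / 5 = 48/5 = 9.60

9.60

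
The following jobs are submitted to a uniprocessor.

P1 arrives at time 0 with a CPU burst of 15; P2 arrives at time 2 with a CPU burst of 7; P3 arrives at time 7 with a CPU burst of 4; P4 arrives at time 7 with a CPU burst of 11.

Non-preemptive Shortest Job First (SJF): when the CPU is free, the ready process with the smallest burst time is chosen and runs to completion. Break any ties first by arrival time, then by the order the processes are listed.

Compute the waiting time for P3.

8

Gantt: | P1 0-15 | P3 15-19 | P2 19-26 | P4 26-37 |
Completion: P1=15  P2=26  P3=19  P4=37
Turnaround (C−A): P1=15  P2=24  P3=12  P4=30
Waiting(P3) = turnaround − burst = 12 − 4 = 8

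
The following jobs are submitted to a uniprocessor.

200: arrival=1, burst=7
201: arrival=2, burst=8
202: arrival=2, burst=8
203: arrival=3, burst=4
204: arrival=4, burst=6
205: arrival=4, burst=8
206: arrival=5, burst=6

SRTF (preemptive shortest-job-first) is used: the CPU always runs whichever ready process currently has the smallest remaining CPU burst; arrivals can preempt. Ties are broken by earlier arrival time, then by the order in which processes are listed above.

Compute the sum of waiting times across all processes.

Timeline: | idle 0-1 | 200 1-3 | 203 3-7 | 200 7-12 | 204 12-18 | 206 18-24 | 201 24-32 | 202 32-40 | 205 40-48 |
Completion: 200=12  201=32  202=40  203=7  204=18  205=48  206=24
Turnaround (C−A): 200=11  201=30  202=38  203=4  204=14  205=44  206=19
Waiting = turnaround − burst: 200=4, 201=22, 202=30, 203=0, 204=8, 205=36, 206=13
Total waiting = 4 + 22 + 30 + 0 + 8 + 36 + 13 = 113

113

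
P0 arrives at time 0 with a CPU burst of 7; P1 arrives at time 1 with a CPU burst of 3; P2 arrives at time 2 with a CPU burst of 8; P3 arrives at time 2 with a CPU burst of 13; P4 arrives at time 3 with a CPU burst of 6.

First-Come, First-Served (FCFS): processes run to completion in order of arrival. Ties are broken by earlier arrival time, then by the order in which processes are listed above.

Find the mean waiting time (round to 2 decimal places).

Timeline: | P0 0-7 | P1 7-10 | P2 10-18 | P3 18-31 | P4 31-37 |
Completion: P0=7  P1=10  P2=18  P3=31  P4=37
Waiting times: P0=0, P1=6, P2=8, P3=16, P4=28
Average waiting = (0+6+8+16+28) / 5 = 58/5 = 11.60

11.60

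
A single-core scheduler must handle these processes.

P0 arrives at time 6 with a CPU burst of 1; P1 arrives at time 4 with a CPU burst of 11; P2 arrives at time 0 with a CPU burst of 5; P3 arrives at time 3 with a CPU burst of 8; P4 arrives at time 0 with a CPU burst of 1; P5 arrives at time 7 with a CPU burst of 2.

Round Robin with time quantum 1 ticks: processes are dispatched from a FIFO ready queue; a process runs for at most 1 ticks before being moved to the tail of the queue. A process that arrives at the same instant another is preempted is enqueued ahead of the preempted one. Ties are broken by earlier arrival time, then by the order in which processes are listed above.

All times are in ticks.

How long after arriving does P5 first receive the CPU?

Gantt: | P2 0-1 | P4 1-2 | P2 2-3 | P3 3-4 | P2 4-5 | P1 5-6 | P3 6-7 | P2 7-8 | P0 8-9 | P1 9-10 | P5 10-11 | P3 11-12 | P2 12-13 | P1 13-14 | P5 14-15 | P3 15-16 | P1 16-17 | P3 17-18 | P1 18-19 | P3 19-20 | P1 20-21 | P3 21-22 | P1 22-23 | P3 23-24 | P1 24-28 |
Completion: P0=9  P1=28  P2=13  P3=24  P4=2  P5=15
Turnaround (C−A): P0=3  P1=24  P2=13  P3=21  P4=2  P5=8
Response(P5) = first start − arrival = 10 − 7 = 3

3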